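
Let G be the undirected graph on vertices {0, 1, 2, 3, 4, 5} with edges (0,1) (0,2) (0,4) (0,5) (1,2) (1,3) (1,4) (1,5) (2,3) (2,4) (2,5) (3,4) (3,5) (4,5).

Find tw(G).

4

A width-4 tree decomposition is:
Bags: B1 = {1, 2, 3, 4, 5}  B2 = {0, 1, 2, 4, 5}
Tree: B1–B2
Every bag has size at most 5, so the width is 5 − 1 = 4 and tw(G) ≤ 4. On the other hand G contains the 5-clique {0, 1, 2, 4, 5}. A clique must lie in a single bag of any decomposition, so no decomposition can have width below 4. Combining the bounds, tw(G) = 4.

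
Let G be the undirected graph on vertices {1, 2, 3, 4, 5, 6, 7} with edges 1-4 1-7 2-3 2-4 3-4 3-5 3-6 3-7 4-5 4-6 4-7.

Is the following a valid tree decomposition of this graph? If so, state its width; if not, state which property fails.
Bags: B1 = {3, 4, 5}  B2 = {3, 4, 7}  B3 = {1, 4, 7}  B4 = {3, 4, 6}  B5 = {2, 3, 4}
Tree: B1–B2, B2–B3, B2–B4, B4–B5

Every vertex of G appears in some bag (union = {1, 2, 3, 4, 5, 6, 7}); every edge is covered by a bag; and for each vertex v the set of bags containing v is connected in the bag tree. The decomposition is therefore valid. The largest bag has 3 vertices, so the width is 2.

Yes; width 2.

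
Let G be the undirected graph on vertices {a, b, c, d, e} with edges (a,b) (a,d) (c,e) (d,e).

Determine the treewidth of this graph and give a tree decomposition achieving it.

The largest bag has 2 vertices, giving width 1; this decomposition certifies tw(G) ≤ 1. G has an edge, so its treewidth is at least 1. Therefore the treewidth is 1.

Treewidth 1.
One optimal decomposition is:
Bags: B1 = {c, e}  B2 = {d, e}  B3 = {a, d}  B4 = {a, b}
Tree: B1–B2, B2–B3, B3–B4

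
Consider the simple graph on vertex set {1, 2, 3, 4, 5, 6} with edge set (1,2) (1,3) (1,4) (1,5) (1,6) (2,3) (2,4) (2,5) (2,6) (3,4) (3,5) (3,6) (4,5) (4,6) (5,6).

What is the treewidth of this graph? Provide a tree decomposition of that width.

Treewidth 5.
One such decomposition:
Bags: B1 = {1, 2, 3, 4, 5, 6}
Tree: (single bag)

A single bag containing all 6 vertices is trivially a valid decomposition of width 5. Conversely, {1, 2, 3, 4, 5, 6} is a clique of size 6, and the vertices of any clique must share a bag in every tree decomposition; so some bag has ≥ 6 vertices and tw(G) ≥ 5. Therefore the treewidth is 5.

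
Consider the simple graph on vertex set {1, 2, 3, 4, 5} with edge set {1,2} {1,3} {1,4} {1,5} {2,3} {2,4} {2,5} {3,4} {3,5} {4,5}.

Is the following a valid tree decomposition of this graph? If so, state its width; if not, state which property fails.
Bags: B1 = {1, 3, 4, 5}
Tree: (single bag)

No — vertex 2 appears in no bag.

A tree decomposition must satisfy three properties: every vertex lies in some bag; for every edge, both endpoints lie together in some bag; and for every vertex, the bags containing it form a connected subtree. Here vertex 2 appears in no bag, so the decomposition is invalid.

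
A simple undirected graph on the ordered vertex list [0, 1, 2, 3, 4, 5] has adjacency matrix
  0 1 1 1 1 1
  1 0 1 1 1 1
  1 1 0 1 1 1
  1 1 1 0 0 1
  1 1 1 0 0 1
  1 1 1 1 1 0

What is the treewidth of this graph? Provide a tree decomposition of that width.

Treewidth 4.
One optimal decomposition is:
Bags: B1 = {0, 1, 2, 3, 5}  B2 = {0, 1, 2, 4, 5}
Tree: B1–B2

Every bag has size at most 5, so the width is 5 − 1 = 4 and tw(G) ≤ 4. Conversely, {0, 1, 2, 3, 5} is a clique of size 5, and the vertices of any clique must share a bag in every tree decomposition; so some bag has ≥ 5 vertices and tw(G) ≥ 4. Hence tw(G) = 4 exactly.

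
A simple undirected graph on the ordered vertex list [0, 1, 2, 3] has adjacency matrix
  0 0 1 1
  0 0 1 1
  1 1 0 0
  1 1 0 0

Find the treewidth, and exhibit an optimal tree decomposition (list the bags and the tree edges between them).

Each bag holds 3 vertices, so the decomposition has width 2, which upper-bounds the treewidth. Since 1–2–0–3–1 is a cycle in G, G is not acyclic. Forests are exactly the graphs of treewidth ≤ 1, so tw(G) ≥ 2. Therefore the treewidth is 2.

Treewidth 2.
One such decomposition:
Bags: B1 = {0, 1, 2}  B2 = {0, 1, 3}
Tree: B1–B2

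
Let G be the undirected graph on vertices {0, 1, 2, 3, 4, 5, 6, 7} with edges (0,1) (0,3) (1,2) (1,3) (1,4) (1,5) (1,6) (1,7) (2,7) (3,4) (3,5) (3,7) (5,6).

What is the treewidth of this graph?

A width-2 tree decomposition is:
Bags: B1 = {0, 1, 3}  B2 = {1, 3, 7}  B3 = {1, 3, 5}  B4 = {1, 3, 4}  B5 = {1, 2, 7}  B6 = {1, 5, 6}
Tree: B1–B2, B2–B3, B1–B4, B2–B5, B3–B6
Each bag holds 3 vertices, so the decomposition has width 2, which upper-bounds the treewidth. For the lower bound, the 3 vertices {1, 2, 7} are pairwise adjacent, and any tree decomposition puts a clique entirely inside one bag — forcing width ≥ 2. Therefore the treewidth is 2.

2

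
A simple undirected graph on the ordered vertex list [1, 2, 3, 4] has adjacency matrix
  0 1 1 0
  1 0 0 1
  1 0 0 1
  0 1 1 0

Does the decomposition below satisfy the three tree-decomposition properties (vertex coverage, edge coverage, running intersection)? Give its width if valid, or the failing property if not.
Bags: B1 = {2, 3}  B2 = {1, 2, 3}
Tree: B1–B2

No — vertex 4 appears in no bag.

A tree decomposition must satisfy three properties: every vertex lies in some bag; for every edge, both endpoints lie together in some bag; and for every vertex, the bags containing it form a connected subtree. Here vertex 4 appears in no bag, so the decomposition is invalid.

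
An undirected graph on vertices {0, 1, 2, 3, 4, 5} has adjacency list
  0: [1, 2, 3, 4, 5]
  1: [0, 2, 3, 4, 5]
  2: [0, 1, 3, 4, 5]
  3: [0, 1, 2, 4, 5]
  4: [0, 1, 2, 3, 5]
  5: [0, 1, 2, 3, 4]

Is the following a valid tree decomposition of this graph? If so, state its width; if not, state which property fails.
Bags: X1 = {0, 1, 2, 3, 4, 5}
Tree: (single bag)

Yes; width 5.

Vertex coverage: the bags together contain {0, 1, 2, 3, 4, 5}, the full vertex set. Edge coverage: each edge of G has both endpoints in at least one bag. Running intersection: for every vertex, the bags containing it form a connected subtree. All three properties hold, so this is a valid tree decomposition of width max|bag| − 1 = 5, and hence tw(G) ≤ 5.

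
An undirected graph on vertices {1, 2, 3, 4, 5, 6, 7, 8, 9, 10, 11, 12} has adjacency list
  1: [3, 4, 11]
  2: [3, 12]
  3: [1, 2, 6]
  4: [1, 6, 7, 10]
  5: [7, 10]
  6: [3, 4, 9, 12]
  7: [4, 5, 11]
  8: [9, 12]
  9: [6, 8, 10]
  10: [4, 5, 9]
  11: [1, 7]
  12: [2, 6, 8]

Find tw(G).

A width-3 tree decomposition is:
Bags: B1 = {2, 8, 9, 12}  B2 = {2, 6, 9, 12}  B3 = {2, 3, 6, 9}  B4 = {3, 6, 9, 10}  B5 = {3, 4, 6, 10}  B6 = {1, 3, 4, 10}  B7 = {1, 4, 5, 10}  B8 = {1, 4, 5, 7}  B9 = {1, 5, 7, 11}
Tree: B1–B2, B2–B3, B3–B4, B4–B5, B5–B6, B6–B7, B7–B8, B8–B9
Every bag has size at most 4, so the width is 4 − 1 = 3 and tw(G) ≤ 3. For the lower bound: the 4 vertex sets {2,8,12}, {9}, {6}, {1,3,4,10} are disjoint, each induces a connected subgraph, and every pair is joined by at least one edge of G. Contracting each set to a single vertex therefore yields K_{4} as a minor, and since treewidth is minor-monotone, tw(G) ≥ tw(K_{4}) = 3. The upper and lower bounds meet at 3, so that is the treewidth.

3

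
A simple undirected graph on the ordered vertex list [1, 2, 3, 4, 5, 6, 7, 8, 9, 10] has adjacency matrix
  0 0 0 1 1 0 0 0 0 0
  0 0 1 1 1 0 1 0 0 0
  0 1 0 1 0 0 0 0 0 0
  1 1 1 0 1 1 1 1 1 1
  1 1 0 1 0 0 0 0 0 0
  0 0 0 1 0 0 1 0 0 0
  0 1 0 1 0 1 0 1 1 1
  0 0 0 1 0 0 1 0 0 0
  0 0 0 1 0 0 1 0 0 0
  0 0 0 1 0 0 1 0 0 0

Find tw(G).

2

A width-2 tree decomposition is:
Bags: B1 = {2, 4, 7}  B2 = {2, 4, 5}  B3 = {4, 7, 8}  B4 = {4, 7, 10}  B5 = {4, 7, 9}  B6 = {2, 3, 4}  B7 = {1, 4, 5}  B8 = {4, 6, 7}
Tree: B1–B2, B1–B3, B1–B4, B4–B5, B2–B6, B2–B7, B5–B8
Each bag holds 3 vertices, so the decomposition has width 2, which upper-bounds the treewidth. For the lower bound, the 3 vertices {1, 4, 5} are pairwise adjacent, and any tree decomposition puts a clique entirely inside one bag — forcing width ≥ 2. Hence tw(G) = 2 exactly.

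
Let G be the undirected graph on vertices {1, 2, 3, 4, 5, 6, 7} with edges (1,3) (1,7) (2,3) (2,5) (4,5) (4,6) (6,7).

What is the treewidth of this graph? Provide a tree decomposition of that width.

Treewidth 2.
Bags: B1 = {4, 5, 6}  B2 = {5, 6, 7}  B3 = {1, 5, 7}  B4 = {1, 3, 5}  B5 = {2, 3, 5}
Tree: B1–B2, B2–B3, B3–B4, B4–B5

Every bag has size at most 3, so the width is 3 − 1 = 2 and tw(G) ≤ 2. For the lower bound, G contains the cycle 5–4–6–7–1–3–2–5, so G is not a forest; only forests have treewidth ≤ 1, hence tw(G) ≥ 2. Combining the bounds, tw(G) = 2.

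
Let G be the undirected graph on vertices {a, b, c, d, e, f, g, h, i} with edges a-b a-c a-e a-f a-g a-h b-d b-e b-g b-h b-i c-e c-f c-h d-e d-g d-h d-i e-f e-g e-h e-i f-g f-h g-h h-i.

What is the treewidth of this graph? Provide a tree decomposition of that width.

Treewidth 4.
One such decomposition:
Bags: B1 = {a, b, e, g, h}  B2 = {b, d, e, g, h}  B3 = {a, e, f, g, h}  B4 = {b, d, e, h, i}  B5 = {a, c, e, f, h}
Tree: B1–B2, B1–B3, B2–B4, B3–B5

Each bag holds 5 vertices, so the decomposition has width 4, which upper-bounds the treewidth. Conversely, {a, e, f, g, h} is a clique of size 5, and the vertices of any clique must share a bag in every tree decomposition; so some bag has ≥ 5 vertices and tw(G) ≥ 4. Hence tw(G) = 4 exactly.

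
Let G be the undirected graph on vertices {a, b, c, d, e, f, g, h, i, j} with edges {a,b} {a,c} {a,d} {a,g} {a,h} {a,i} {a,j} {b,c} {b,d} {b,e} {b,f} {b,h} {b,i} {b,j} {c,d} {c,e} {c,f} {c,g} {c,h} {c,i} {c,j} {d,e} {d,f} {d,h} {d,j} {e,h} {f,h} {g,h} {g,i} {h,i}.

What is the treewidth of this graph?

A width-4 tree decomposition is:
Bags: B1 = {a, b, c, d, h}  B2 = {b, c, d, f, h}  B3 = {a, b, c, h, i}  B4 = {a, c, g, h, i}  B5 = {b, c, d, e, h}  B6 = {a, b, c, d, j}
Tree: B1–B2, B1–B3, B3–B4, B1–B5, B1–B6
Every bag has size at most 5, so the width is 5 − 1 = 4 and tw(G) ≤ 4. For the lower bound, the 5 vertices {a, b, c, d, j} are pairwise adjacent, and any tree decomposition puts a clique entirely inside one bag — forcing width ≥ 4. Combining the bounds, tw(G) = 4.

4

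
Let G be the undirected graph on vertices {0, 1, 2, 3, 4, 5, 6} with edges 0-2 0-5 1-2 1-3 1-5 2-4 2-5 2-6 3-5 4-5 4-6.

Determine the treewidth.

A width-2 tree decomposition is:
Bags: B1 = {2, 4, 6}  B2 = {2, 4, 5}  B3 = {1, 2, 5}  B4 = {1, 3, 5}  B5 = {0, 2, 5}
Tree: B1–B2, B2–B3, B3–B4, B3–B5
The largest bag has 3 vertices, giving width 2; this decomposition certifies tw(G) ≤ 2. Conversely, {0, 2, 5} is a clique of size 3, and the vertices of any clique must share a bag in every tree decomposition; so some bag has ≥ 3 vertices and tw(G) ≥ 2. Combining the bounds, tw(G) = 2.

2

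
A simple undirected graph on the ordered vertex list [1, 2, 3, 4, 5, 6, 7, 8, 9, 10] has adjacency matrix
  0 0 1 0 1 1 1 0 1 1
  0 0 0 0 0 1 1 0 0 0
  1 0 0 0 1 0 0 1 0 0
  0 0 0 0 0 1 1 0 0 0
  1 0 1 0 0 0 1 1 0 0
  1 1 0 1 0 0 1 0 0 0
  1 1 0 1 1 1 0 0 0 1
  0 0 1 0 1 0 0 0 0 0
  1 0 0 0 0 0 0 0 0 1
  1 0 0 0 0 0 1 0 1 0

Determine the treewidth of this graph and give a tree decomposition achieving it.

Treewidth 2.
One such decomposition:
Bags: B1 = {1, 6, 7}  B2 = {1, 7, 10}  B3 = {1, 9, 10}  B4 = {1, 5, 7}  B5 = {1, 3, 5}  B6 = {3, 5, 8}  B7 = {2, 6, 7}  B8 = {4, 6, 7}
Tree: B1–B2, B2–B3, B1–B4, B4–B5, B5–B6, B1–B7, B7–B8

Every bag has size at most 3, so the width is 3 − 1 = 2 and tw(G) ≤ 2. For the lower bound, the 3 vertices {3, 5, 8} are pairwise adjacent, and any tree decomposition puts a clique entirely inside one bag — forcing width ≥ 2. Therefore the treewidth is 2.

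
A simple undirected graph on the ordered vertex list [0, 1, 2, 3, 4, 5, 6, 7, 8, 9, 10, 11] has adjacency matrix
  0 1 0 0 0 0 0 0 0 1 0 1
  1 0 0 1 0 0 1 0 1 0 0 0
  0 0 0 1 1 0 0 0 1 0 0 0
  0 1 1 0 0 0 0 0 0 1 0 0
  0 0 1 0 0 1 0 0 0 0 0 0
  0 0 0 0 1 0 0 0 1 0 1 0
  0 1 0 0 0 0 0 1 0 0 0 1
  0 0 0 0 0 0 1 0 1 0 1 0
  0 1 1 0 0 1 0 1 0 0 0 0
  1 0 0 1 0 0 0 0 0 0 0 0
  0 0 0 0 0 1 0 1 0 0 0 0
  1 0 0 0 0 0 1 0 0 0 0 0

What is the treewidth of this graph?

A width-3 tree decomposition is:
Bags: B1 = {2, 4, 5, 10}  B2 = {2, 5, 8, 10}  B3 = {2, 7, 8, 10}  B4 = {2, 3, 7, 8}  B5 = {1, 3, 7, 8}  B6 = {1, 3, 6, 7}  B7 = {1, 3, 6, 9}  B8 = {0, 1, 6, 9}  B9 = {0, 6, 9, 11}
Tree: B1–B2, B2–B3, B3–B4, B4–B5, B5–B6, B6–B7, B7–B8, B8–B9
The largest bag has 4 vertices, giving width 3; this decomposition certifies tw(G) ≤ 3. For the lower bound: the 4 vertex sets {4,5,10}, {2}, {8}, {1,3,6,7} are disjoint, each induces a connected subgraph, and every pair is joined by at least one edge of G. Contracting each set to a single vertex therefore yields K_{4} as a minor, and since treewidth is minor-monotone, tw(G) ≥ tw(K_{4}) = 3. Hence tw(G) = 3 exactly.

3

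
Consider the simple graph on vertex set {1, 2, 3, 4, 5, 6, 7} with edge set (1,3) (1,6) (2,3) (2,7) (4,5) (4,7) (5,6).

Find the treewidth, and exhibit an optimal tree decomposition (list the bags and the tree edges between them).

Each bag holds 3 vertices, so the decomposition has width 2, which upper-bounds the treewidth. Since 3–2–7–4–5–6–1–3 is a cycle in G, G is not acyclic. Forests are exactly the graphs of treewidth ≤ 1, so tw(G) ≥ 2. Therefore the treewidth is 2.

Treewidth 2.
Bags: B1 = {2, 3, 7}  B2 = {3, 4, 7}  B3 = {3, 4, 5}  B4 = {3, 5, 6}  B5 = {1, 3, 6}
Tree: B1–B2, B2–B3, B3–B4, B4–B5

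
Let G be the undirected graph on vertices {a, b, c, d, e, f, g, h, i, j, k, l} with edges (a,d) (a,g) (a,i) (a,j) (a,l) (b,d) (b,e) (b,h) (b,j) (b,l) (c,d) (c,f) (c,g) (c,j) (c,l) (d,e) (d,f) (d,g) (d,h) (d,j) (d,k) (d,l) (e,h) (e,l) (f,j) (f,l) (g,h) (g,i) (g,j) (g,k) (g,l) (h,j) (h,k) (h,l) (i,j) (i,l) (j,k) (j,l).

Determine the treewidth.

A width-4 tree decomposition is:
Bags: B1 = {d, g, h, j, l}  B2 = {a, d, g, j, l}  B3 = {b, d, h, j, l}  B4 = {d, g, h, j, k}  B5 = {c, d, g, j, l}  B6 = {a, g, i, j, l}  B7 = {b, d, e, h, l}  B8 = {c, d, f, j, l}
Tree: B1–B2, B1–B3, B1–B4, B2–B5, B2–B6, B3–B7, B5–B8
Each bag holds 5 vertices, so the decomposition has width 4, which upper-bounds the treewidth. On the other hand G contains the 5-clique {d, g, h, j, l}. A clique must lie in a single bag of any decomposition, so no decomposition can have width below 4. The upper and lower bounds meet at 4, so that is the treewidth.

4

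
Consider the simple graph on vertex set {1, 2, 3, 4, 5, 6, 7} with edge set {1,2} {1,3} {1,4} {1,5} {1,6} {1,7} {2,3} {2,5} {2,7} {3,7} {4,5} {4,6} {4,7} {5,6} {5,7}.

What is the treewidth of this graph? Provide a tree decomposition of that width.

Treewidth 3.
Bags: B1 = {1, 4, 5, 7}  B2 = {1, 4, 5, 6}  B3 = {1, 2, 5, 7}  B4 = {1, 2, 3, 7}
Tree: B1–B2, B1–B3, B3–B4

Each bag holds 4 vertices, so the decomposition has width 3, which upper-bounds the treewidth. For the lower bound, the 4 vertices {1, 2, 3, 7} are pairwise adjacent, and any tree decomposition puts a clique entirely inside one bag — forcing width ≥ 3. Hence tw(G) = 3 exactly.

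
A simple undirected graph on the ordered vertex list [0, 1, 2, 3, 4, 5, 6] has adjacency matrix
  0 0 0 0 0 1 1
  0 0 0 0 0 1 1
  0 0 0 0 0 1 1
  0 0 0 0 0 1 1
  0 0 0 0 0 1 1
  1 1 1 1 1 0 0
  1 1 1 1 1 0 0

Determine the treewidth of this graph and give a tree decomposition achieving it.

Treewidth 2.
Bags: B1 = {3, 5, 6}  B2 = {0, 5, 6}  B3 = {1, 5, 6}  B4 = {2, 5, 6}  B5 = {4, 5, 6}
Tree: B1–B2, B2–B3, B3–B4, B4–B5

The largest bag has 3 vertices, giving width 2; this decomposition certifies tw(G) ≤ 2. Since 6–3–5–0–6 is a cycle in G, G is not acyclic. Forests are exactly the graphs of treewidth ≤ 1, so tw(G) ≥ 2. Hence tw(G) = 2 exactly.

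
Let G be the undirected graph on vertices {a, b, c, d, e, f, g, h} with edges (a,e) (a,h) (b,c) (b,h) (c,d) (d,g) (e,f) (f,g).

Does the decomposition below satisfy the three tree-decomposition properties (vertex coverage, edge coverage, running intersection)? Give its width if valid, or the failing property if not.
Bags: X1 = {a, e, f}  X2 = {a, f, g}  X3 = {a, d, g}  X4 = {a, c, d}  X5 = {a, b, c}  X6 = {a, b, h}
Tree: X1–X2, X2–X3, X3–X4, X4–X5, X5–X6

Every vertex of G appears in some bag (union = {a, b, c, d, e, f, g, h}); every edge is covered by a bag; and for each vertex v the set of bags containing v is connected in the bag tree. The decomposition is therefore valid. The largest bag has 3 vertices, so the width is 2.

Yes; width 2.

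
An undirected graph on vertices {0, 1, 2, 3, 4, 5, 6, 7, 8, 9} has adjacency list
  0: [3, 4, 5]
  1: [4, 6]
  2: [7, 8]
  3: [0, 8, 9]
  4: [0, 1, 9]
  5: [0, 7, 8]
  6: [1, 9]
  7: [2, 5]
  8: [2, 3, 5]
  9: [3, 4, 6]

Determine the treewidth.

2

A width-2 tree decomposition is:
Bags: B1 = {1, 4, 6}  B2 = {4, 6, 9}  B3 = {0, 4, 9}  B4 = {0, 3, 9}  B5 = {0, 3, 5}  B6 = {3, 5, 8}  B7 = {5, 7, 8}  B8 = {2, 7, 8}
Tree: B1–B2, B2–B3, B3–B4, B4–B5, B5–B6, B6–B7, B7–B8
The largest bag has 3 vertices, giving width 2; this decomposition certifies tw(G) ≤ 2. For the lower bound, G contains the cycle 1–6–9–4–1, so G is not a forest; only forests have treewidth ≤ 1, hence tw(G) ≥ 2. Therefore the treewidth is 2.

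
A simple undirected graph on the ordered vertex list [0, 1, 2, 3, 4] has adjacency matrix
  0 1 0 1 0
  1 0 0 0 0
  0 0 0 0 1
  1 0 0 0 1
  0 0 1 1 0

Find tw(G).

1

A width-1 tree decomposition is:
Bags: B1 = {0, 1}  B2 = {0, 3}  B3 = {3, 4}  B4 = {2, 4}
Tree: B1–B2, B2–B3, B3–B4
The largest bag has 2 vertices, giving width 1; this decomposition certifies tw(G) ≤ 1. Any graph with an edge has treewidth ≥ 1, and G has the edge 1–0. Combining the bounds, tw(G) = 1.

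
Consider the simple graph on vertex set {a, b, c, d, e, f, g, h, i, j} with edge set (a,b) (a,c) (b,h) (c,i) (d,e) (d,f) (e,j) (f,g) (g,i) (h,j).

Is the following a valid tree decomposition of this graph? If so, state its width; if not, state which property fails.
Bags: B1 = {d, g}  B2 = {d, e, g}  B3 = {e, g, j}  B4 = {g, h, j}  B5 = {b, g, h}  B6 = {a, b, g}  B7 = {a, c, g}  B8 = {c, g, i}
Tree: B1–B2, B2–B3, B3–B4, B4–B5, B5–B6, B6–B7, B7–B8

A tree decomposition must satisfy three properties: every vertex lies in some bag; for every edge, both endpoints lie together in some bag; and for every vertex, the bags containing it form a connected subtree. Here vertex f appears in no bag, so the decomposition is invalid.

No — vertex f appears in no bag.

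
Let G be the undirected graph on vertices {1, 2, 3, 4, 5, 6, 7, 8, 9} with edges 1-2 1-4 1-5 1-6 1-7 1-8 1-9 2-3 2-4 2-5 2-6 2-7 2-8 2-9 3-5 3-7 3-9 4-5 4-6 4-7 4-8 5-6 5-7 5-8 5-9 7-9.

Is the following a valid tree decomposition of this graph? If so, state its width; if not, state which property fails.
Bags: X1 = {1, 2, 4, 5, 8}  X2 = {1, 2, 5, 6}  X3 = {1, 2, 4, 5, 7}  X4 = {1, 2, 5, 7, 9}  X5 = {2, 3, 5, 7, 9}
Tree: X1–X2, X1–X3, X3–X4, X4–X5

A tree decomposition must satisfy three properties: every vertex lies in some bag; for every edge, both endpoints lie together in some bag; and for every vertex, the bags containing it form a connected subtree. Here edge (4,6) lies in no bag, so the decomposition is invalid.

No — edge (4,6) lies in no bag.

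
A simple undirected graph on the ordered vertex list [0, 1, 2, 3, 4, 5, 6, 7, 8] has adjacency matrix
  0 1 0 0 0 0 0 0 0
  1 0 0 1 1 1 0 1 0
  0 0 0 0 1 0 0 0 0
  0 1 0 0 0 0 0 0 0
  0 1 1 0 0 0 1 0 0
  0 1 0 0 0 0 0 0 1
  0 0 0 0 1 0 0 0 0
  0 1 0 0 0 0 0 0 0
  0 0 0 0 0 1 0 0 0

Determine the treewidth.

1

A width-1 tree decomposition is:
Bags: B1 = {1, 5}  B2 = {0, 1}  B3 = {1, 4}  B4 = {5, 8}  B5 = {4, 6}  B6 = {1, 7}  B7 = {2, 4}  B8 = {1, 3}
Tree: B1–B2, B1–B3, B1–B4, B3–B5, B3–B6, B3–B7, B3–B8
Each bag holds 2 vertices, so the decomposition has width 1, which upper-bounds the treewidth. Any graph with an edge has treewidth ≥ 1, and G has the edge 1–5. Hence tw(G) = 1 exactly.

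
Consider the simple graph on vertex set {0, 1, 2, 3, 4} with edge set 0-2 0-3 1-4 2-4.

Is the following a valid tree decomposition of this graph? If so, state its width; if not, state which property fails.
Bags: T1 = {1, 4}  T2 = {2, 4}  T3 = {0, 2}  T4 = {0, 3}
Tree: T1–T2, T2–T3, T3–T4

Yes; width 1.

Every vertex of G appears in some bag (union = {0, 1, 2, 3, 4}); every edge is covered by a bag; and for each vertex v the set of bags containing v is connected in the bag tree. The decomposition is therefore valid. The largest bag has 2 vertices, so the width is 1.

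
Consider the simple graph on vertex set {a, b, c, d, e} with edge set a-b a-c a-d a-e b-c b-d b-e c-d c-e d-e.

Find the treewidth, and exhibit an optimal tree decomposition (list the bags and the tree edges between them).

With just one bag of size 5, the width is 5 − 1 = 4, so tw(G) ≤ 4. On the other hand G contains the 5-clique {a, b, c, d, e}. A clique must lie in a single bag of any decomposition, so no decomposition can have width below 4. Therefore the treewidth is 4.

Treewidth 4.
Bags: B1 = {a, b, c, d, e}
Tree: (single bag)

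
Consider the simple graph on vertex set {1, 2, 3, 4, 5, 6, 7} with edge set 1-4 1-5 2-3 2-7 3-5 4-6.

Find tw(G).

A width-1 tree decomposition is:
Bags: B1 = {2, 7}  B2 = {2, 3}  B3 = {3, 5}  B4 = {1, 5}  B5 = {1, 4}  B6 = {4, 6}
Tree: B1–B2, B2–B3, B3–B4, B4–B5, B5–B6
Each bag holds 2 vertices, so the decomposition has width 1, which upper-bounds the treewidth. Any graph with an edge has treewidth ≥ 1, and G has the edge 7–2. The upper and lower bounds meet at 1, so that is the treewidth.

1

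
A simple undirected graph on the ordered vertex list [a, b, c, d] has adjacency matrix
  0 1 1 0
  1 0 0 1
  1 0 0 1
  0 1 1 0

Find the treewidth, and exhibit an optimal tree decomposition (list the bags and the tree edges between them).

Treewidth 2.
Bags: B1 = {a, b, d}  B2 = {a, c, d}
Tree: B1–B2

The largest bag has 3 vertices, giving width 2; this decomposition certifies tw(G) ≤ 2. For the lower bound, G contains the cycle d–b–a–c–d, so G is not a forest; only forests have treewidth ≤ 1, hence tw(G) ≥ 2. The upper and lower bounds meet at 2, so that is the treewidth.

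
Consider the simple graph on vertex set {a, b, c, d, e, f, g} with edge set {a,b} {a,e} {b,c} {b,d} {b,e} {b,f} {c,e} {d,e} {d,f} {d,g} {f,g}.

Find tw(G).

2

A width-2 tree decomposition is:
Bags: B1 = {a, b, e}  B2 = {b, d, e}  B3 = {b, c, e}  B4 = {b, d, f}  B5 = {d, f, g}
Tree: B1–B2, B1–B3, B2–B4, B4–B5
Each bag holds 3 vertices, so the decomposition has width 2, which upper-bounds the treewidth. For the lower bound, the 3 vertices {d, f, g} are pairwise adjacent, and any tree decomposition puts a clique entirely inside one bag — forcing width ≥ 2. Therefore the treewidth is 2.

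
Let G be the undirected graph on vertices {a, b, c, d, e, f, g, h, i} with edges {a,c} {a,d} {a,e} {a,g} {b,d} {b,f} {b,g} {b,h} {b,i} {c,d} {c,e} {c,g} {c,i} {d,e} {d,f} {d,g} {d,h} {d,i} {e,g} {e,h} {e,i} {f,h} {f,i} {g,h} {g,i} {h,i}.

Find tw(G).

A width-4 tree decomposition is:
Bags: B1 = {d, e, g, h, i}  B2 = {b, d, g, h, i}  B3 = {b, d, f, h, i}  B4 = {c, d, e, g, i}  B5 = {a, c, d, e, g}
Tree: B1–B2, B2–B3, B1–B4, B4–B5
Each bag holds 5 vertices, so the decomposition has width 4, which upper-bounds the treewidth. On the other hand G contains the 5-clique {a, c, d, e, g}. A clique must lie in a single bag of any decomposition, so no decomposition can have width below 4. Hence tw(G) = 4 exactly.

4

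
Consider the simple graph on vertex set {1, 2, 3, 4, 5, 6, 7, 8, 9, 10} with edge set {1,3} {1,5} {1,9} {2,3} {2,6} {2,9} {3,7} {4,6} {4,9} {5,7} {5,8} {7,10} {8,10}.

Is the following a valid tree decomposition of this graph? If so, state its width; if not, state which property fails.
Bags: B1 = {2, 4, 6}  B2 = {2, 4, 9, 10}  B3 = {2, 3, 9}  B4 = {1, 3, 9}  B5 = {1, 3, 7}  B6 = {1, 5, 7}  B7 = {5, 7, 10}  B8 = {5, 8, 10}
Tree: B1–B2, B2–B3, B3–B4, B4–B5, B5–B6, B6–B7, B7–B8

No — bags containing vertex 10 are not connected in the tree.

A tree decomposition must satisfy three properties: every vertex lies in some bag; for every edge, both endpoints lie together in some bag; and for every vertex, the bags containing it form a connected subtree. Here bags containing vertex 10 are not connected in the tree, so the decomposition is invalid.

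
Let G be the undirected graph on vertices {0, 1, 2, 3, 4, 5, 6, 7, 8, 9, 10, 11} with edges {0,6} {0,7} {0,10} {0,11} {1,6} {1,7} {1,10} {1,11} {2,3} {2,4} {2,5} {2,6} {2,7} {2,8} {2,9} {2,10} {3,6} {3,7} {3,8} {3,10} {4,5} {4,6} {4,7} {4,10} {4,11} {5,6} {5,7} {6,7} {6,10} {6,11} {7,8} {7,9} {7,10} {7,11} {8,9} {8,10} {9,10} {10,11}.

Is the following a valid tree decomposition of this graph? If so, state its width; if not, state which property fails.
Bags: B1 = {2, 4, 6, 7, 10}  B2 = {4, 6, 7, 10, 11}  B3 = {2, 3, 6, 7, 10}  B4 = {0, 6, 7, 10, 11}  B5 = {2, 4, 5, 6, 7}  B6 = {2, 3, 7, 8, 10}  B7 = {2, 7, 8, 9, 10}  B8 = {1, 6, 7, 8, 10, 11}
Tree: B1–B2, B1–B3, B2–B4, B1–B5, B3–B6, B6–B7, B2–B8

No — bags containing vertex 8 are not connected in the tree.

A tree decomposition must satisfy three properties: every vertex lies in some bag; for every edge, both endpoints lie together in some bag; and for every vertex, the bags containing it form a connected subtree. Here bags containing vertex 8 are not connected in the tree, so the decomposition is invalid.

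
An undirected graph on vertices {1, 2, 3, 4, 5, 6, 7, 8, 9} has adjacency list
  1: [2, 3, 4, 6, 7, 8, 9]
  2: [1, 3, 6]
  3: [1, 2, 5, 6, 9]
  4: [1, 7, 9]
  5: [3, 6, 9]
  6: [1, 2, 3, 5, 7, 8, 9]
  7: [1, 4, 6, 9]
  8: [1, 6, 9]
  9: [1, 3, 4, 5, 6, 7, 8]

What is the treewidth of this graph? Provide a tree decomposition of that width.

Every bag has size at most 4, so the width is 4 − 1 = 3 and tw(G) ≤ 3. Conversely, {1, 4, 7, 9} is a clique of size 4, and the vertices of any clique must share a bag in every tree decomposition; so some bag has ≥ 4 vertices and tw(G) ≥ 3. Therefore the treewidth is 3.

Treewidth 3.
One optimal decomposition is:
Bags: B1 = {1, 6, 8, 9}  B2 = {1, 6, 7, 9}  B3 = {1, 3, 6, 9}  B4 = {1, 2, 3, 6}  B5 = {3, 5, 6, 9}  B6 = {1, 4, 7, 9}
Tree: B1–B2, B1–B3, B3–B4, B3–B5, B2–B6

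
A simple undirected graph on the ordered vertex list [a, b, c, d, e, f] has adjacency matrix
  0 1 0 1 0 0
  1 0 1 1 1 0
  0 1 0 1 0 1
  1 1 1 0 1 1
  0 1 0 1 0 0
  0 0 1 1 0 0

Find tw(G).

A width-2 tree decomposition is:
Bags: B1 = {b, d, e}  B2 = {b, c, d}  B3 = {c, d, f}  B4 = {a, b, d}
Tree: B1–B2, B2–B3, B2–B4
Each bag holds 3 vertices, so the decomposition has width 2, which upper-bounds the treewidth. On the other hand G contains the 3-clique {c, d, f}. A clique must lie in a single bag of any decomposition, so no decomposition can have width below 2. Therefore the treewidth is 2.

2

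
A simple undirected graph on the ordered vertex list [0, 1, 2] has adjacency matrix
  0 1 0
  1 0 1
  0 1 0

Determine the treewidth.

1

A width-1 tree decomposition is:
Bags: B1 = {0, 1}  B2 = {1, 2}
Tree: B1–B2
The largest bag has 2 vertices, giving width 1; this decomposition certifies tw(G) ≤ 1. Any graph with an edge has treewidth ≥ 1, and G has the edge 1–0. The upper and lower bounds meet at 1, so that is the treewidth.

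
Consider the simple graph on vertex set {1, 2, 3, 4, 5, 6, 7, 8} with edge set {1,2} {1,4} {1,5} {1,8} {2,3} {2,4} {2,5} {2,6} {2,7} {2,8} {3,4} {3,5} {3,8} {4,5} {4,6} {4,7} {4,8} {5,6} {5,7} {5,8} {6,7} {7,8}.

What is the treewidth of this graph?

4

A width-4 tree decomposition is:
Bags: B1 = {2, 4, 5, 6, 7}  B2 = {2, 4, 5, 7, 8}  B3 = {2, 3, 4, 5, 8}  B4 = {1, 2, 4, 5, 8}
Tree: B1–B2, B2–B3, B3–B4
Each bag holds 5 vertices, so the decomposition has width 4, which upper-bounds the treewidth. On the other hand G contains the 5-clique {1, 2, 4, 5, 8}. A clique must lie in a single bag of any decomposition, so no decomposition can have width below 4. The upper and lower bounds meet at 4, so that is the treewidth.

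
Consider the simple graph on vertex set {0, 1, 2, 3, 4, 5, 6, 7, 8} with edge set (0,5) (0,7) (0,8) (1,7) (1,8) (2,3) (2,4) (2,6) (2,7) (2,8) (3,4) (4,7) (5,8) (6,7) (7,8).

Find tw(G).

A width-2 tree decomposition is:
Bags: B1 = {2, 4, 7}  B2 = {2, 7, 8}  B3 = {0, 7, 8}  B4 = {2, 6, 7}  B5 = {1, 7, 8}  B6 = {2, 3, 4}  B7 = {0, 5, 8}
Tree: B1–B2, B2–B3, B2–B4, B3–B5, B1–B6, B3–B7
The largest bag has 3 vertices, giving width 2; this decomposition certifies tw(G) ≤ 2. On the other hand G contains the 3-clique {2, 3, 4}. A clique must lie in a single bag of any decomposition, so no decomposition can have width below 2. Combining the bounds, tw(G) = 2.

2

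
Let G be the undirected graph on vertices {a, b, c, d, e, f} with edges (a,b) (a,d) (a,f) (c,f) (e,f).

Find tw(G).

A width-1 tree decomposition is:
Bags: B1 = {a, f}  B2 = {e, f}  B3 = {a, b}  B4 = {c, f}  B5 = {a, d}
Tree: B1–B2, B1–B3, B2–B4, B3–B5
Each bag holds 2 vertices, so the decomposition has width 1, which upper-bounds the treewidth. G has an edge, so its treewidth is at least 1. Therefore the treewidth is 1.

1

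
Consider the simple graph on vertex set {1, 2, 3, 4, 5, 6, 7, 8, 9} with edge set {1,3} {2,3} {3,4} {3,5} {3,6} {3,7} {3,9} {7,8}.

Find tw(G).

1

A width-1 tree decomposition is:
Bags: B1 = {1, 3}  B2 = {3, 7}  B3 = {3, 9}  B4 = {3, 6}  B5 = {2, 3}  B6 = {3, 5}  B7 = {3, 4}  B8 = {7, 8}
Tree: B1–B2, B2–B3, B1–B4, B3–B5, B5–B6, B6–B7, B2–B8
Each bag holds 2 vertices, so the decomposition has width 1, which upper-bounds the treewidth. G has an edge, so its treewidth is at least 1. Therefore the treewidth is 1.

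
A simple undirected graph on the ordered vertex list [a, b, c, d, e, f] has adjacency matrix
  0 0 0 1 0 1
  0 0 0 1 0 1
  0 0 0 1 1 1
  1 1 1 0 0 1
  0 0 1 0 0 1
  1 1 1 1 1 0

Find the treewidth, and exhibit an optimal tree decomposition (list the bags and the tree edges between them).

Treewidth 2.
Bags: B1 = {c, e, f}  B2 = {c, d, f}  B3 = {a, d, f}  B4 = {b, d, f}
Tree: B1–B2, B2–B3, B3–B4

The largest bag has 3 vertices, giving width 2; this decomposition certifies tw(G) ≤ 2. For the lower bound, the 3 vertices {c, d, f} are pairwise adjacent, and any tree decomposition puts a clique entirely inside one bag — forcing width ≥ 2. The upper and lower bounds meet at 2, so that is the treewidth.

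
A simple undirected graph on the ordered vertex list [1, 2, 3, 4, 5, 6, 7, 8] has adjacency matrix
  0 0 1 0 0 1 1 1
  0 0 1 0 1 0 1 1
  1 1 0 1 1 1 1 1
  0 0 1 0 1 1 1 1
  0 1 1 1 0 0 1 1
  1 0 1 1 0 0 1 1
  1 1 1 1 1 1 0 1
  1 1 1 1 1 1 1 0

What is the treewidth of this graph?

A width-4 tree decomposition is:
Bags: B1 = {3, 4, 6, 7, 8}  B2 = {1, 3, 6, 7, 8}  B3 = {3, 4, 5, 7, 8}  B4 = {2, 3, 5, 7, 8}
Tree: B1–B2, B1–B3, B3–B4
The largest bag has 5 vertices, giving width 4; this decomposition certifies tw(G) ≤ 4. On the other hand G contains the 5-clique {1, 3, 6, 7, 8}. A clique must lie in a single bag of any decomposition, so no decomposition can have width below 4. Combining the bounds, tw(G) = 4.

4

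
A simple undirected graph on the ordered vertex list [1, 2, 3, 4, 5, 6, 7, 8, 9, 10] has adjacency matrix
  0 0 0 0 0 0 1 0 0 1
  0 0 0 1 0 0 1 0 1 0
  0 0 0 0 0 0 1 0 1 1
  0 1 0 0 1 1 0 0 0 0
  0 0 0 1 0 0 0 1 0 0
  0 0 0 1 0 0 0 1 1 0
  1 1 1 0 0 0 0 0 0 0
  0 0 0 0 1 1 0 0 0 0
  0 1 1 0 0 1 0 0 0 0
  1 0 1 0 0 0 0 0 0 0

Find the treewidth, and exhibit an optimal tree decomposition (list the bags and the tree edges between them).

Treewidth 2.
Bags: B1 = {4, 5, 8}  B2 = {4, 6, 8}  B3 = {2, 4, 6}  B4 = {2, 6, 9}  B5 = {2, 7, 9}  B6 = {3, 7, 9}  B7 = {1, 3, 7}  B8 = {1, 3, 10}
Tree: B1–B2, B2–B3, B3–B4, B4–B5, B5–B6, B6–B7, B7–B8

Every bag has size at most 3, so the width is 3 − 1 = 2 and tw(G) ≤ 2. Since 5–8–6–4–5 is a cycle in G, G is not acyclic. Forests are exactly the graphs of treewidth ≤ 1, so tw(G) ≥ 2. The upper and lower bounds meet at 2, so that is the treewidth.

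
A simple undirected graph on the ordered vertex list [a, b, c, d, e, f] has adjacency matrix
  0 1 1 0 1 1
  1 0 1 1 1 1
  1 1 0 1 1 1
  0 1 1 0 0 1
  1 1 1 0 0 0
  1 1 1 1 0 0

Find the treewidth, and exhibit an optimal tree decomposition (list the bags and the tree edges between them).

Treewidth 3.
One optimal decomposition is:
Bags: B1 = {b, c, d, f}  B2 = {a, b, c, f}  B3 = {a, b, c, e}
Tree: B1–B2, B2–B3

Each bag holds 4 vertices, so the decomposition has width 3, which upper-bounds the treewidth. On the other hand G contains the 4-clique {a, b, c, e}. A clique must lie in a single bag of any decomposition, so no decomposition can have width below 3. The upper and lower bounds meet at 3, so that is the treewidth.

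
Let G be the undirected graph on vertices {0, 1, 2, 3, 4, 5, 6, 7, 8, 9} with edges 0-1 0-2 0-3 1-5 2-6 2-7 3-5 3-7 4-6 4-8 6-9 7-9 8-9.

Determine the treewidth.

A width-2 tree decomposition is:
Bags: B1 = {4, 8, 9}  B2 = {4, 6, 9}  B3 = {6, 7, 9}  B4 = {2, 6, 7}  B5 = {2, 3, 7}  B6 = {0, 2, 3}  B7 = {0, 3, 5}  B8 = {0, 1, 5}
Tree: B1–B2, B2–B3, B3–B4, B4–B5, B5–B6, B6–B7, B7–B8
The largest bag has 3 vertices, giving width 2; this decomposition certifies tw(G) ≤ 2. For the lower bound, G contains the cycle 8–4–6–9–8, so G is not a forest; only forests have treewidth ≤ 1, hence tw(G) ≥ 2. Hence tw(G) = 2 exactly.

2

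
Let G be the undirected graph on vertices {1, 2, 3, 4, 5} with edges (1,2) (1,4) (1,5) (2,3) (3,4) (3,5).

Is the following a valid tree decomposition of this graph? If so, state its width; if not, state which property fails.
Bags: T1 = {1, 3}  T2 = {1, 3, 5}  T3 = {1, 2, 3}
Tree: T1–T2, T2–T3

No — vertex 4 appears in no bag.

A tree decomposition must satisfy three properties: every vertex lies in some bag; for every edge, both endpoints lie together in some bag; and for every vertex, the bags containing it form a connected subtree. Here vertex 4 appears in no bag, so the decomposition is invalid.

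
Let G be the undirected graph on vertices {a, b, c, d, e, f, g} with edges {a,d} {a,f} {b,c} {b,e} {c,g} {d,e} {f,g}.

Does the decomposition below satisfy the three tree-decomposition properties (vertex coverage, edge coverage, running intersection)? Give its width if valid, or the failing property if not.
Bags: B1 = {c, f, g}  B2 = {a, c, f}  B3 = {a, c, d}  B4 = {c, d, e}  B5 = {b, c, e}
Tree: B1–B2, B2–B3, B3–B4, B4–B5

Every vertex of G appears in some bag (union = {a, b, c, d, e, f, g}); every edge is covered by a bag; and for each vertex v the set of bags containing v is connected in the bag tree. The decomposition is therefore valid. The largest bag has 3 vertices, so the width is 2.

Yes; width 2.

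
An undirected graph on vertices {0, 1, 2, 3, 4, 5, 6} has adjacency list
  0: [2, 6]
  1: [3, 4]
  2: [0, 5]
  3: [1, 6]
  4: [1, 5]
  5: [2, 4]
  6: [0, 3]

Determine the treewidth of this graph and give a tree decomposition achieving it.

The largest bag has 3 vertices, giving width 2; this decomposition certifies tw(G) ≤ 2. The edges 3–1–4–5–2–0–6–3 form a cycle, so G is not a tree and its treewidth is at least 2. Combining the bounds, tw(G) = 2.

Treewidth 2.
Bags: B1 = {1, 3, 4}  B2 = {3, 4, 5}  B3 = {2, 3, 5}  B4 = {0, 2, 3}  B5 = {0, 3, 6}
Tree: B1–B2, B2–B3, B3–B4, B4–B5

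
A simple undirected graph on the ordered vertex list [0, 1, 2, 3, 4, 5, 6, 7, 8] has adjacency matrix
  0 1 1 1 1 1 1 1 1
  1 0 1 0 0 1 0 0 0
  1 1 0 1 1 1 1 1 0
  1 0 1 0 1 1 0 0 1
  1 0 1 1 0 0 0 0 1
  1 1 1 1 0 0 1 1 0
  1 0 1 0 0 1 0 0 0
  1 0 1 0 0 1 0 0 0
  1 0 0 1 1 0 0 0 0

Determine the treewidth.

3

A width-3 tree decomposition is:
Bags: B1 = {0, 3, 4, 8}  B2 = {0, 2, 3, 4}  B3 = {0, 2, 3, 5}  B4 = {0, 1, 2, 5}  B5 = {0, 2, 5, 7}  B6 = {0, 2, 5, 6}
Tree: B1–B2, B2–B3, B3–B4, B3–B5, B4–B6
Every bag has size at most 4, so the width is 4 − 1 = 3 and tw(G) ≤ 3. On the other hand G contains the 4-clique {0, 3, 4, 8}. A clique must lie in a single bag of any decomposition, so no decomposition can have width below 3. Combining the bounds, tw(G) = 3.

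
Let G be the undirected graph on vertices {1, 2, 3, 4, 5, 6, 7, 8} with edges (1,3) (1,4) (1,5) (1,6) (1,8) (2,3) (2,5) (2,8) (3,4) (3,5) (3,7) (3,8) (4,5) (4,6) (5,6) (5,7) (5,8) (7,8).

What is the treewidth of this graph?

A width-3 tree decomposition is:
Bags: B1 = {1, 3, 5, 8}  B2 = {1, 3, 4, 5}  B3 = {3, 5, 7, 8}  B4 = {1, 4, 5, 6}  B5 = {2, 3, 5, 8}
Tree: B1–B2, B1–B3, B2–B4, B1–B5
The largest bag has 4 vertices, giving width 3; this decomposition certifies tw(G) ≤ 3. On the other hand G contains the 4-clique {1, 3, 5, 8}. A clique must lie in a single bag of any decomposition, so no decomposition can have width below 3. Hence tw(G) = 3 exactly.

3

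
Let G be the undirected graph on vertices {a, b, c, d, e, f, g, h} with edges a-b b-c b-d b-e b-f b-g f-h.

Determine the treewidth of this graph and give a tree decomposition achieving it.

The largest bag has 2 vertices, giving width 1; this decomposition certifies tw(G) ≤ 1. Any graph with an edge has treewidth ≥ 1, and G has the edge b–f. Hence tw(G) = 1 exactly.

Treewidth 1.
Bags: B1 = {b, f}  B2 = {b, g}  B3 = {a, b}  B4 = {b, d}  B5 = {b, c}  B6 = {b, e}  B7 = {f, h}
Tree: B1–B2, B1–B3, B1–B4, B4–B5, B3–B6, B1–B7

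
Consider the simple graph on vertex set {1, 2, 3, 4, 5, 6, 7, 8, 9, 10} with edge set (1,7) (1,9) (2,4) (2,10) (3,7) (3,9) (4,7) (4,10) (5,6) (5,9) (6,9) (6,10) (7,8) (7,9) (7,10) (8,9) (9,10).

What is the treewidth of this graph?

A width-2 tree decomposition is:
Bags: B1 = {6, 9, 10}  B2 = {7, 9, 10}  B3 = {4, 7, 10}  B4 = {1, 7, 9}  B5 = {3, 7, 9}  B6 = {5, 6, 9}  B7 = {7, 8, 9}  B8 = {2, 4, 10}
Tree: B1–B2, B2–B3, B2–B4, B4–B5, B1–B6, B4–B7, B3–B8
Each bag holds 3 vertices, so the decomposition has width 2, which upper-bounds the treewidth. Conversely, {5, 6, 9} is a clique of size 3, and the vertices of any clique must share a bag in every tree decomposition; so some bag has ≥ 3 vertices and tw(G) ≥ 2. Hence tw(G) = 2 exactly.

2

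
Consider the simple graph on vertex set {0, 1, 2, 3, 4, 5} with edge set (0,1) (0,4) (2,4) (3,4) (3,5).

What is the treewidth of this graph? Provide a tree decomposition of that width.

Each bag holds 2 vertices, so the decomposition has width 1, which upper-bounds the treewidth. Any graph with an edge has treewidth ≥ 1, and G has the edge 4–3. The upper and lower bounds meet at 1, so that is the treewidth.

Treewidth 1.
One optimal decomposition is:
Bags: B1 = {3, 4}  B2 = {0, 4}  B3 = {2, 4}  B4 = {3, 5}  B5 = {0, 1}
Tree: B1–B2, B1–B3, B1–B4, B2–B5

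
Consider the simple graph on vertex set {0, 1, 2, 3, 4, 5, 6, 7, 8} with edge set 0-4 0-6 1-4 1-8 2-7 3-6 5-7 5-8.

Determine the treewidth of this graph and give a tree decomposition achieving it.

Treewidth 1.
Bags: B1 = {2, 7}  B2 = {5, 7}  B3 = {5, 8}  B4 = {1, 8}  B5 = {1, 4}  B6 = {0, 4}  B7 = {0, 6}  B8 = {3, 6}
Tree: B1–B2, B2–B3, B3–B4, B4–B5, B5–B6, B6–B7, B7–B8

Every bag has size at most 2, so the width is 2 − 1 = 1 and tw(G) ≤ 1. Any graph with an edge has treewidth ≥ 1, and G has the edge 2–7. Combining the bounds, tw(G) = 1.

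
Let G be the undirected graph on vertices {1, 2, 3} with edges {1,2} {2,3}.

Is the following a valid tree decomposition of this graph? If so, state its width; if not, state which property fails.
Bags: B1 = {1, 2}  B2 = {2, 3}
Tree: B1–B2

Yes; width 1.

Every vertex of G appears in some bag (union = {1, 2, 3}); every edge is covered by a bag; and for each vertex v the set of bags containing v is connected in the bag tree. The decomposition is therefore valid. The largest bag has 2 vertices, so the width is 1.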